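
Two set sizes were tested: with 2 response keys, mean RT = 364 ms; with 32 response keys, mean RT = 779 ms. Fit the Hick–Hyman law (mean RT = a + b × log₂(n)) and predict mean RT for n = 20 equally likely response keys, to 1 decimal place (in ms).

708.7 ms

Fit slope and intercept:
  b = (779 − 364) / (log₂ 32 − log₂ 2) = 415 / (5 − 1) = 103.750 ms/bit
  a = 364 − 103.750 × 1 = 260.250 ms
Then RT(20) = 260.250 + 103.750 × log₂ 20 = 260.250 + 103.750 × 4.3219 ≈ 708.650 ms.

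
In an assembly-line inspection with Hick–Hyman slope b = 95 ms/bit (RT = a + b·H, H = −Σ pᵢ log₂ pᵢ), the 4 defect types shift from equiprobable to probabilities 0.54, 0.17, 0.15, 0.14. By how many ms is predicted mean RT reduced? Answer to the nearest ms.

26 ms

Equiprobable entropy H₀ = log₂ 4 = 2.0000 bits.
Skewed entropy H = −Σ pᵢ log₂ pᵢ = 1.7223 bits.
ΔRT = b·(H₀ − H) = 95 × 0.2777 = 26.38 ms.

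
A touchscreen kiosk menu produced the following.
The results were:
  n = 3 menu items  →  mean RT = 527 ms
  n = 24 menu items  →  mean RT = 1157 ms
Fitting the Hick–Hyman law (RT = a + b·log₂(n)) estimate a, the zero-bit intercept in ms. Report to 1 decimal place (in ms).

194.2 ms

b = (RT₂ − RT₁)/(log₂ n₂ − log₂ n₁) = (1157 − 527)/(4.5850 − 1.5850) = 210.000 ms/bit.
Intercept: a = 527 − 210.000·log₂(3) = 194.158 ms.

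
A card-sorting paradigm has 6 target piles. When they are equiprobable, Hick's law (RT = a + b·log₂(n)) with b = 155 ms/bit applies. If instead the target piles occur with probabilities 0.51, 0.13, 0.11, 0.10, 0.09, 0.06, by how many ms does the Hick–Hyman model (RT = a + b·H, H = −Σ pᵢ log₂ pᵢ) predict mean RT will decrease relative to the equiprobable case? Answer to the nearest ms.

73 ms

Equiprobable entropy H₀ = log₂ 6 = 2.5850 bits.
Skewed entropy H = −Σ pᵢ log₂ pᵢ = 2.1167 bits.
ΔRT = b·(H₀ − H) = 155 × 0.4682 = 72.57 ms.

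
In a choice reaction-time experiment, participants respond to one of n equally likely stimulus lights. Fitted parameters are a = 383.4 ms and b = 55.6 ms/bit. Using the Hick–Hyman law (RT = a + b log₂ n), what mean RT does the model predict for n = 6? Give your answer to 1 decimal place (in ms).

log₂(6) = 2.5850 bits, so RT = 383.4 + 55.6 × 2.5850 ≈ 527.124 ms.

527.1 ms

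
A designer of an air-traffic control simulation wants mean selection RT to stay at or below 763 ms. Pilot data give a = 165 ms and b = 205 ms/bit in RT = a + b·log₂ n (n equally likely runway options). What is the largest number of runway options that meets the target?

7

Information budget: (763 − 165)/205 = 2.9171 bits, so n ≤ 2^2.9171 = 7.553 → at most 7.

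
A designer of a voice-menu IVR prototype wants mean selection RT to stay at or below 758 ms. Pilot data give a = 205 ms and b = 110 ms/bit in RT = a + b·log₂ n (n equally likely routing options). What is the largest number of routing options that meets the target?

Set 205 + 110·log₂ n ≤ 758 → log₂ n ≤ (758 − 205)/110 = 5.0273.
So n ≤ 2^5.0273 = 32.611; the largest integer n is 32.

32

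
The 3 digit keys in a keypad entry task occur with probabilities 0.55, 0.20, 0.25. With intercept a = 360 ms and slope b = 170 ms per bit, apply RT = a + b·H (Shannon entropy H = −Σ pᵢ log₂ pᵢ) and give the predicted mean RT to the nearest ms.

605 ms

H = 0.55·log₂(1/0.55) + 0.20·log₂(1/0.20) + 0.25·log₂(1/0.25) = 1.4388 bits.
RT = 360 + 170 × 1.4388 = 604.59 ms.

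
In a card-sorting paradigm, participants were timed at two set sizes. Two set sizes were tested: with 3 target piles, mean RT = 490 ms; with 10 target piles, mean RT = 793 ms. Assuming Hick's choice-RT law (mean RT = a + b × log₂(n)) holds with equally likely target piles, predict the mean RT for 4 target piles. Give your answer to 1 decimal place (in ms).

With log₂ n on the abscissa the relation is linear; from the two conditions:
  b = (793 − 490) / (log₂ 10 − log₂ 3) = 303 / (3.3219 − 1.5850) = 174.442 ms/bit
  a = 490 − 174.442 × 1.5850 = 213.516 ms
Then RT(4) = 213.516 + 174.442 × log₂ 4 = 213.516 + 174.442 × 2 ≈ 562.400 ms.

562.4 ms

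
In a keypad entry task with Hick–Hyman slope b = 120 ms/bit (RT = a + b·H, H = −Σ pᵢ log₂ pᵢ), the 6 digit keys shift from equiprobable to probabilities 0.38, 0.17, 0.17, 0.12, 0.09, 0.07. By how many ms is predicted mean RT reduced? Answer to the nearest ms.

The RT saving is b·ΔH. Equiprobable H₀ = log₂(6) = 2.5850 bits; with the given probabilities H = 2.3479 bits.
b·(H₀ − H) = 120 × (2.5850 − 2.3479) = 28.45 ms.

28 ms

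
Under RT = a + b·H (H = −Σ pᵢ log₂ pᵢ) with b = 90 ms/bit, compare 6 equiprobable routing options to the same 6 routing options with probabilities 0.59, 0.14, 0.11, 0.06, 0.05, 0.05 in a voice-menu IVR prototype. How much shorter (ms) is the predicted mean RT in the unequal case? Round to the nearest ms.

64 ms

The RT saving is b·ΔH. Equiprobable H₀ = log₂(6) = 2.5850 bits; with the given probabilities H = 1.8722 bits.
b·(H₀ − H) = 90 × (2.5850 − 1.8722) = 64.15 ms.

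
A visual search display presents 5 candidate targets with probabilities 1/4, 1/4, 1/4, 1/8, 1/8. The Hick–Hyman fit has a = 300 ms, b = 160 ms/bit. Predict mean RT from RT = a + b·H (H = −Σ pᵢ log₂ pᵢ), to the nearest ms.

Each term −pᵢ log₂ pᵢ: 0.25·2 + 0.25·2 + 0.25·2 + 0.125·3 + 0.125·3; summed, H = 2.250 bits.
Mean RT = a + bH = 300 + 160·2.250 = 660.00 ms.

660 ms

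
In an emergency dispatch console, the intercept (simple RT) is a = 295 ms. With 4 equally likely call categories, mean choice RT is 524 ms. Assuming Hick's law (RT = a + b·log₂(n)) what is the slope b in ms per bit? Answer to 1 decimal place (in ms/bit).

log₂(4) = 2 bits.
b = (RT − a)/log₂ n = (524 − 295) / 2 = 114.500 ms/bit.

114.5 ms/bit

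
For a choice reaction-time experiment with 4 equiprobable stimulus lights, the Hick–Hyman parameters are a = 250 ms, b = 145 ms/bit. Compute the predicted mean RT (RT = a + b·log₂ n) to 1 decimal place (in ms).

log₂(4) = 2 bits, so RT = 250 + 145 × 2 ≈ 540.000 ms.

540.0 ms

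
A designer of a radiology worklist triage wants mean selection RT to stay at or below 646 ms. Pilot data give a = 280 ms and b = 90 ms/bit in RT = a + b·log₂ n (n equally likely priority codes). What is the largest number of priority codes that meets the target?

Set 280 + 90·log₂ n ≤ 646 → log₂ n ≤ (646 − 280)/90 = 4.0667.
So n ≤ 2^4.0667 = 16.757; the largest integer n is 16.

16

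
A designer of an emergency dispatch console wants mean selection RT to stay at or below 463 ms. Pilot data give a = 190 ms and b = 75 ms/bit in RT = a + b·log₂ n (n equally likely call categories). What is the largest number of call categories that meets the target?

Set 190 + 75·log₂ n ≤ 463 → log₂ n ≤ (463 − 190)/75 = 3.6400.
So n ≤ 2^3.6400 = 12.467; the largest integer n is 12.

12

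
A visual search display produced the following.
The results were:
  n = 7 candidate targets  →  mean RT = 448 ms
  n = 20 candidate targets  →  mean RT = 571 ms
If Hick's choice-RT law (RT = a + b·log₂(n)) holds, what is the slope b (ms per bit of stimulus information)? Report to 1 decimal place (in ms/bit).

b = (RT₂ − RT₁)/(log₂ n₂ − log₂ n₁) = (571 − 448)/(4.3219 − 2.8074) = 81.211 ms/bit.

81.2 ms/bit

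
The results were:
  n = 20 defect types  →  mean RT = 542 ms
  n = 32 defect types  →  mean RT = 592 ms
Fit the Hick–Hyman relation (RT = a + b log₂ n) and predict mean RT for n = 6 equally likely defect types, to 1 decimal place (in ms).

413.9 ms

Fit slope and intercept:
  b = (592 − 542) / (log₂ 32 − log₂ 20) = 50 / (5 − 4.3219) = 73.738 ms/bit
  a = 542 − 73.738 × 4.3219 = 223.308 ms
Then RT(6) = 223.308 + 73.738 × log₂ 6 = 223.308 + 73.738 × 2.5850 ≈ 413.919 ms.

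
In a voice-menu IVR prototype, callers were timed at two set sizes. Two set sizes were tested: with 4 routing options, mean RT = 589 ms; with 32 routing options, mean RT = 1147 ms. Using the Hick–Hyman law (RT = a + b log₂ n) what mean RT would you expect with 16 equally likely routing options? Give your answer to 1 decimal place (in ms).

961.0 ms

Solve the two-equation system in a and b:
  b = (1147 − 589) / (log₂ 32 − log₂ 4) = 558 / (5 − 2) = 186.000 ms/bit
  a = 589 − 186.000 × 2 = 217.000 ms
Then RT(16) = 217.000 + 186.000 × log₂ 16 = 217.000 + 186.000 × 4 ≈ 961.000 ms.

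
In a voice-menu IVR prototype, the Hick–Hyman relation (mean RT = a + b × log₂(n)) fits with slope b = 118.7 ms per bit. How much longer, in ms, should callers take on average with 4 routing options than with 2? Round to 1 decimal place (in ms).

118.7 ms

The intercept a cancels: ΔRT = b·(log₂ n₂ − log₂ n₁) = b·log₂(n₂/n₁).
log₂(4) − log₂(2) = log₂(4/2) = log₂(2) = 1.
ΔRT = 118.7 × 1.0000 = 118.700 ms.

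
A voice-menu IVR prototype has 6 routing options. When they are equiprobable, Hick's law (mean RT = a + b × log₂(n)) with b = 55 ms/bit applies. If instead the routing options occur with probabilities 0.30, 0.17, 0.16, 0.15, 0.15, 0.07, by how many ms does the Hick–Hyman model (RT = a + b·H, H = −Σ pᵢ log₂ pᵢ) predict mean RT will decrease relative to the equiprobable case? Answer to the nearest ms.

The RT saving is b·ΔH. Equiprobable H₀ = log₂(6) = 2.5850 bits; with the given probabilities H = 2.4683 bits.
b·(H₀ − H) = 55 × (2.5850 − 2.4683) = 6.41 ms.

6 ms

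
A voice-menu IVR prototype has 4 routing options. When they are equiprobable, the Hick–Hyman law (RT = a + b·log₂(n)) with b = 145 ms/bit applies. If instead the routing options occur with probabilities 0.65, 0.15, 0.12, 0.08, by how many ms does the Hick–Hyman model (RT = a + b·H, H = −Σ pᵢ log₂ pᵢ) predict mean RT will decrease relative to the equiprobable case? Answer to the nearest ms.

Equiprobable entropy H₀ = log₂ 4 = 2.0000 bits.
Skewed entropy H = −Σ pᵢ log₂ pᵢ = 1.4731 bits.
ΔRT = b·(H₀ − H) = 145 × 0.5269 = 76.40 ms.

76 ms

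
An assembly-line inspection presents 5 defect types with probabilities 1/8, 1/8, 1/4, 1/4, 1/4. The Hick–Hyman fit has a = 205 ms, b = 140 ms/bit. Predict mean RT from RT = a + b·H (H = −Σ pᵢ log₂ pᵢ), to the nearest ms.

520 ms

Each term −pᵢ log₂ pᵢ: 0.125·3 + 0.125·3 + 0.25·2 + 0.25·2 + 0.25·2; summed, H = 2.250 bits.
Mean RT = a + bH = 205 + 140·2.250 = 520.00 ms.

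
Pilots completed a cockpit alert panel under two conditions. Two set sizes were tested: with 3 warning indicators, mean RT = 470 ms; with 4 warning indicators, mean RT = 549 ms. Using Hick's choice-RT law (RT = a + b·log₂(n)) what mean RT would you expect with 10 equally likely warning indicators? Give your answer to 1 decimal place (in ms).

Solve the two-equation system in a and b:
  b = (549 − 470) / (log₂ 4 − log₂ 3) = 79 / (2 − 1.5850) = 190.344 ms/bit
  a = 470 − 190.344 × 1.5850 = 168.312 ms
Then RT(10) = 168.312 + 190.344 × log₂ 10 = 168.312 + 190.344 × 3.3219 ≈ 800.621 ms.

800.6 ms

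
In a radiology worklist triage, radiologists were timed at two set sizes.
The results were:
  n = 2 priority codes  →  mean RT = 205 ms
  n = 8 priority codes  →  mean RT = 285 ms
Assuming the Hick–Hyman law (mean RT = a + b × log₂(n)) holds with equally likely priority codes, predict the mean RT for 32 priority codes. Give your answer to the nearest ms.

With log₂ n on the abscissa the relation is linear; from the two conditions:
  b = (285 − 205) / (log₂ 8 − log₂ 2) = 80 / (3 − 1) = 40 ms/bit
  a = 205 − 40 × 1 = 165 ms
Then RT(32) = 165 + 40 × log₂ 32 = 165 + 40 × 5 ≈ 365.000 ms.

365 ms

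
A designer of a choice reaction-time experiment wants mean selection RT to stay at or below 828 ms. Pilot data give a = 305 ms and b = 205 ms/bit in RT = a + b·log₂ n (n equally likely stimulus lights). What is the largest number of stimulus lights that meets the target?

5

Set 305 + 205·log₂ n ≤ 828 → log₂ n ≤ (828 − 305)/205 = 2.5512.
So n ≤ 2^2.5512 = 5.861; the largest integer n is 5.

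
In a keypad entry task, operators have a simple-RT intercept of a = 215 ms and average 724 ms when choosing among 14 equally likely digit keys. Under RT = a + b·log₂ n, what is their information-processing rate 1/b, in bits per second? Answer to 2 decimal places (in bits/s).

b = (724 − 215)/log₂ 14 = 509/3.8074 = 133.689 ms per bit = 0.13369 s/bit; the reciprocal is 7.480 bits/s.

7.48 bits/s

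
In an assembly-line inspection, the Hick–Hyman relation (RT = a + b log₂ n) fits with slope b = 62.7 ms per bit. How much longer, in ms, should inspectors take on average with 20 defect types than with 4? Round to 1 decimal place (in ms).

145.6 ms

The intercept a cancels: ΔRT = b·(log₂ n₂ − log₂ n₁) = b·log₂(n₂/n₁).
log₂(20) − log₂(4) = 4.3219 − 2 = 2.3219.
ΔRT = 62.7 × 2.3219 = 145.585 ms.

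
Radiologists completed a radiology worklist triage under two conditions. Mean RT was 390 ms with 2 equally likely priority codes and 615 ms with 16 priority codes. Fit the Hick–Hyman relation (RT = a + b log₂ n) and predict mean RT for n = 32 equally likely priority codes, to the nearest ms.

690 ms

Fit slope and intercept:
  b = (615 − 390) / (log₂ 16 − log₂ 2) = 225 / (4 − 1) = 75 ms/bit
  a = 390 − 75 × 1 = 315 ms
Then RT(32) = 315 + 75 × log₂ 32 = 315 + 75 × 5 ≈ 690.000 ms.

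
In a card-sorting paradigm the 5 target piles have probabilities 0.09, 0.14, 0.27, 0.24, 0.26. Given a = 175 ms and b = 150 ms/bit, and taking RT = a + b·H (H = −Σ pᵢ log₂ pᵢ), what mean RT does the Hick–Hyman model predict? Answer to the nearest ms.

H = 0.09·log₂(1/0.09) + 0.14·log₂(1/0.14) + 0.27·log₂(1/0.27) + 0.24·log₂(1/0.24) + 0.26·log₂(1/0.26) = 2.2192 bits.
RT = 175 + 150 × 2.2192 = 507.88 ms.

508 ms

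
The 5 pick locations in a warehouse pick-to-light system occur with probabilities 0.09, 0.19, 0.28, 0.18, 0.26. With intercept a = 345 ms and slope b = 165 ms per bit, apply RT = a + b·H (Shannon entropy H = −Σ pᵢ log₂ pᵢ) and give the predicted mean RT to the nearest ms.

Entropy contributions −pᵢ log₂ pᵢ: 0.3127, 0.4552, 0.5142, 0.4453, 0.5053; sum H = 2.2327 bits.
RT = a + bH = 345 + 165·2.2327 = 713.39 ms.

713 ms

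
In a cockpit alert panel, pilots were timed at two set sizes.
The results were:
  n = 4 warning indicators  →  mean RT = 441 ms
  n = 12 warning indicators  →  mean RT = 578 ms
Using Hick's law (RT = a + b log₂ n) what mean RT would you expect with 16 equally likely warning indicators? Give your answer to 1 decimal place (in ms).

Fit slope and intercept:
  b = (578 − 441) / (log₂ 12 − log₂ 4) = 137 / (3.5850 − 2) = 86.437 ms/bit
  a = 441 − 86.437 × 2 = 268.125 ms
Then RT(16) = 268.125 + 86.437 × log₂ 16 = 268.125 + 86.437 × 4 ≈ 613.875 ms.

613.9 ms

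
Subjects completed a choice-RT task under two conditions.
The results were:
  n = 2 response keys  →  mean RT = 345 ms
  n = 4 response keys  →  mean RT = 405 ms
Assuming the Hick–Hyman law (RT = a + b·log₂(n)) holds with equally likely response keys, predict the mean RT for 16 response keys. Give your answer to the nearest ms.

525 ms

With log₂ n on the abscissa the relation is linear; from the two conditions:
  b = (405 − 345) / (log₂ 4 − log₂ 2) = 60 / (2 − 1) = 60 ms/bit
  a = 345 − 60 × 1 = 285 ms
Then RT(16) = 285 + 60 × log₂ 16 = 285 + 60 × 4 ≈ 525.000 ms.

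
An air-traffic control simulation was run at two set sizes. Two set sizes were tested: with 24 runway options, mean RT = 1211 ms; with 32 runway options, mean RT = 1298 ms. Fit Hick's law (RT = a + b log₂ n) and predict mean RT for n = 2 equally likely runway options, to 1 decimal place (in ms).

459.5 ms

Solve the two-equation system in a and b:
  b = (1298 − 1211) / (log₂ 32 − log₂ 24) = 87 / (5 − 4.5850) = 209.620 ms/bit
  a = 1211 − 209.620 × 4.5850 = 249.902 ms
Then RT(2) = 249.902 + 209.620 × log₂ 2 = 249.902 + 209.620 × 1 ≈ 459.522 ms.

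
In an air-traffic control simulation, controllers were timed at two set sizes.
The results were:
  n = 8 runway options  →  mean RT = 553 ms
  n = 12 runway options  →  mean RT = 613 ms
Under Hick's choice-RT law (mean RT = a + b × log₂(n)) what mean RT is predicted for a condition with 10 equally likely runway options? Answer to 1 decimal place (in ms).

586.0 ms

RT is linear in log₂ n, so two points fix the line:
  b = (613 − 553) / (log₂ 12 − log₂ 8) = 60 / (3.5850 − 3) = 102.571 ms/bit
  a = 553 − 102.571 × 3 = 245.288 ms
Then RT(10) = 245.288 + 102.571 × log₂ 10 = 245.288 + 102.571 × 3.3219 ≈ 586.020 ms.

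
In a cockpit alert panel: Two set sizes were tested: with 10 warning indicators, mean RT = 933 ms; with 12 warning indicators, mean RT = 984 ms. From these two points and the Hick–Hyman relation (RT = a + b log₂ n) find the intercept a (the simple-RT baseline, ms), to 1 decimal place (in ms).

Slope: b = (984 − 933) / (log₂ 12 − log₂ 10) = 51/0.2630 = 193.891 ms/bit.
Intercept: a = 933 − 193.891·log₂(10) = 288.908 ms.

288.9 ms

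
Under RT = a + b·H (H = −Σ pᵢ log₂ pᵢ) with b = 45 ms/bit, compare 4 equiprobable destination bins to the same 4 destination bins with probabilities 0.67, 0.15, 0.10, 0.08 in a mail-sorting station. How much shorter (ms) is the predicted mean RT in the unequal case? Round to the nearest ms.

Equiprobable entropy H₀ = log₂ 4 = 2.0000 bits.
Skewed entropy H = −Σ pᵢ log₂ pᵢ = 1.4214 bits.
ΔRT = b·(H₀ − H) = 45 × 0.5786 = 26.04 ms.

26 ms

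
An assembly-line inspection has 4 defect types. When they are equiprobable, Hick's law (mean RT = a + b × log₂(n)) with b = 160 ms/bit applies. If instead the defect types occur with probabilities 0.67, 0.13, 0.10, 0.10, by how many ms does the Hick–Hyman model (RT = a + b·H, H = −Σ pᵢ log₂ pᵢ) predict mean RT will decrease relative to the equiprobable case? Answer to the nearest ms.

The RT saving is b·ΔH. Equiprobable H₀ = log₂(4) = 2.0000 bits; with the given probabilities H = 1.4341 bits.
b·(H₀ − H) = 160 × (2.0000 − 1.4341) = 90.54 ms.

91 ms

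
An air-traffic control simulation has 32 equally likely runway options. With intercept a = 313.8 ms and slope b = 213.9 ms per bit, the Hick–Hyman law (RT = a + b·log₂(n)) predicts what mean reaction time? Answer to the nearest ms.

1383 ms

log₂(32) = 5 bits, so RT = 313.8 + 213.9 × 5 ≈ 1383.300 ms.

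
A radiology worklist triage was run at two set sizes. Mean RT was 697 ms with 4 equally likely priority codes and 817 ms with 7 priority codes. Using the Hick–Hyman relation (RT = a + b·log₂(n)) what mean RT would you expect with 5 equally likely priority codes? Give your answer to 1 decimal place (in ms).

744.8 ms

Solve the two-equation system in a and b:
  b = (817 − 697) / (log₂ 7 − log₂ 4) = 120 / (2.8074 − 2) = 148.634 ms/bit
  a = 697 − 148.634 × 2 = 399.733 ms
Then RT(5) = 399.733 + 148.634 × log₂ 5 = 399.733 + 148.634 × 2.3219 ≈ 744.849 ms.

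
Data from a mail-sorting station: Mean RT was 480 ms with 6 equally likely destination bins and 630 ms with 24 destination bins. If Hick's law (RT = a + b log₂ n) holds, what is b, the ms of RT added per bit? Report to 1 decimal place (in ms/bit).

75.0 ms/bit

The slope on a log₂ axis is (630 − 480) / (4.5850 − 2.5850) = 75.000 ms/bit.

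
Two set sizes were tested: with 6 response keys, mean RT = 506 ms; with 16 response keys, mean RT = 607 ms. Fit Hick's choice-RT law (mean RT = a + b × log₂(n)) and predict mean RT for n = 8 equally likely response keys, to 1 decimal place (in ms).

535.6 ms

Solve the two-equation system in a and b:
  b = (607 − 506) / (log₂ 16 − log₂ 6) = 101 / (4 − 2.5850) = 71.376 ms/bit
  a = 506 − 71.376 × 2.5850 = 321.495 ms
Then RT(8) = 321.495 + 71.376 × log₂ 8 = 321.495 + 71.376 × 3 ≈ 535.624 ms.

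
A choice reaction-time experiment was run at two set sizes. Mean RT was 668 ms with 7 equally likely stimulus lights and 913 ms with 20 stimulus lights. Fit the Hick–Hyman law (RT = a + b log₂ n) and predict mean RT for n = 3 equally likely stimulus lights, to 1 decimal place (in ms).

Solve the two-equation system in a and b:
  b = (913 − 668) / (log₂ 20 − log₂ 7) = 245 / (4.3219 − 2.8074) = 161.762 ms/bit
  a = 668 − 161.762 × 2.8074 = 213.877 ms
Then RT(3) = 213.877 + 161.762 × log₂ 3 = 213.877 + 161.762 × 1.5850 ≈ 470.264 ms.

470.3 ms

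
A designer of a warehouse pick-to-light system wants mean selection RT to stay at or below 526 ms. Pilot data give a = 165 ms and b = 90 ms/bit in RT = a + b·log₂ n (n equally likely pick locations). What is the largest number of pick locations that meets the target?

90·log₂ n ≤ 526 − 165 = 361, giving log₂ n ≤ 4.0111 and n ≤ 16.124. The largest whole number is 16.

16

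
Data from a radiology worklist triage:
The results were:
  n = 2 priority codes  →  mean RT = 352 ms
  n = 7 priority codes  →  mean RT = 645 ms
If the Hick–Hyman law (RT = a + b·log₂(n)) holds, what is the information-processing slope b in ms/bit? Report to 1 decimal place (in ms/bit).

Slope: b = (645 − 352) / (log₂ 7 − log₂ 2) = 293/1.8074 = 162.115 ms/bit.

162.1 ms/bit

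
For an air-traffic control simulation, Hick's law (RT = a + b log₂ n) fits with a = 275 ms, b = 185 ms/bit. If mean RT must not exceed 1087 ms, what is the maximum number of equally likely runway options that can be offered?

Information budget: (1087 − 275)/185 = 4.3892 bits, so n ≤ 2^4.3892 = 20.955 → at most 20.

20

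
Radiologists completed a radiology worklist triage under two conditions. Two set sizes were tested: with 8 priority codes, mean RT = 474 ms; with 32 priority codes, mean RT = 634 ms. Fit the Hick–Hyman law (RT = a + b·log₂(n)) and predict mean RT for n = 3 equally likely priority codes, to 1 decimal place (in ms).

360.8 ms

With log₂ n on the abscissa the relation is linear; from the two conditions:
  b = (634 − 474) / (log₂ 32 − log₂ 8) = 160 / (5 − 3) = 80.000 ms/bit
  a = 474 − 80.000 × 3 = 234.000 ms
Then RT(3) = 234.000 + 80.000 × log₂ 3 = 234.000 + 80.000 × 1.5850 ≈ 360.797 ms.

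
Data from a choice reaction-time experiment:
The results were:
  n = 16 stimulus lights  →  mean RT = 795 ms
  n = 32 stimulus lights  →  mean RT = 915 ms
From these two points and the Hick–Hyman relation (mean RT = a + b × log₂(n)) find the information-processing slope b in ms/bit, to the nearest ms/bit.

Slope: b = (915 − 795) / (log₂ 32 − log₂ 16) = 120/1.0000 = 120 ms/bit.

120 ms/bit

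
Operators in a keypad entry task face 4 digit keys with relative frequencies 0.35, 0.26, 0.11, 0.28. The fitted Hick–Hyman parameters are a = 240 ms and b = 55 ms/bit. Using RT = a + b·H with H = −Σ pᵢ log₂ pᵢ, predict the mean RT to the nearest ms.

344 ms

Entropy contributions −pᵢ log₂ pᵢ: 0.5301, 0.5053, 0.3503, 0.5142; sum H = 1.8999 bits.
RT = a + bH = 240 + 55·1.8999 = 344.49 ms.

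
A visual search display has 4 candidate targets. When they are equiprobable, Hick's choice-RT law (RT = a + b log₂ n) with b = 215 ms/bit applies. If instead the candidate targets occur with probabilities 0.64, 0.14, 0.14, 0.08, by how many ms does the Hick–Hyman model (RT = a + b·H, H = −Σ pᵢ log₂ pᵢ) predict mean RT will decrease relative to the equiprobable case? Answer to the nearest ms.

108 ms

Equiprobable entropy H₀ = log₂ 4 = 2.0000 bits.
Skewed entropy H = −Σ pᵢ log₂ pᵢ = 1.4978 bits.
ΔRT = b·(H₀ − H) = 215 × 0.5022 = 107.97 ms.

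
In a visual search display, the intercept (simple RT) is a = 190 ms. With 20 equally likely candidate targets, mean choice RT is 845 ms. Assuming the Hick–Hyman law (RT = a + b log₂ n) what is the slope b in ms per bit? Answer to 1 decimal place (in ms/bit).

log₂(20) = 4.3219 bits.
b = (RT − a)/log₂ n = (845 − 190) / 4.3219 = 151.553 ms/bit.

151.6 ms/bit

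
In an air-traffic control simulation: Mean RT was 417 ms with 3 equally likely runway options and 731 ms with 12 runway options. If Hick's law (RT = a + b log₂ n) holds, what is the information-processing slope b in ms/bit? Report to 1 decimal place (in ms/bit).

157.0 ms/bit

Slope: b = (731 − 417) / (log₂ 12 − log₂ 3) = 314/2.0000 = 157.000 ms/bit.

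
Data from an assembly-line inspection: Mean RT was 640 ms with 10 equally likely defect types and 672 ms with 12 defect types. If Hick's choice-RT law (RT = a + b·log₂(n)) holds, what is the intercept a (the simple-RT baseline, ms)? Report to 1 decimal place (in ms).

Slope: b = (672 − 640) / (log₂ 12 − log₂ 10) = 32/0.2630 = 121.657 ms/bit.
Intercept: a = 640 − 121.657·log₂(10) = 235.864 ms.

235.9 ms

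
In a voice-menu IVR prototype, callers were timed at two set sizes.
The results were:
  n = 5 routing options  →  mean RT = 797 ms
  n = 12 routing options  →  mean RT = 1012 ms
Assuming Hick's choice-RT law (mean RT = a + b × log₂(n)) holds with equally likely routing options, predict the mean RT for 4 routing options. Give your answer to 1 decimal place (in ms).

Fit slope and intercept:
  b = (1012 − 797) / (log₂ 12 − log₂ 5) = 215 / (3.5850 − 2.3219) = 170.225 ms/bit
  a = 797 − 170.225 × 2.3219 = 401.750 ms
Then RT(4) = 401.750 + 170.225 × log₂ 4 = 401.750 + 170.225 × 2 ≈ 742.200 ms.

742.2 ms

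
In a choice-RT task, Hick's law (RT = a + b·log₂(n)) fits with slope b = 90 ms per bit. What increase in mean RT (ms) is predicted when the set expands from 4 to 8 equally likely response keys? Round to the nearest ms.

The intercept a cancels: ΔRT = b·(log₂ n₂ − log₂ n₁) = b·log₂(n₂/n₁).
log₂(8) − log₂(4) = log₂(8/4) = log₂(2) = 1.
ΔRT = 90 × 1.0000 = 90.000 ms.

90 ms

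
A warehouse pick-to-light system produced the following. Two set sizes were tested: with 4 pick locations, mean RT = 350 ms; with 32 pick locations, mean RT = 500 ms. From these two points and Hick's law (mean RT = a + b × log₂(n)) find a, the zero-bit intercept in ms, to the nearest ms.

250 ms

The slope on a log₂ axis is (500 − 350) / (5 − 2) = 50 ms/bit.
a = RT₁ − b·log₂ n₁ = 350 − 50 × 2 = 250.000 ms.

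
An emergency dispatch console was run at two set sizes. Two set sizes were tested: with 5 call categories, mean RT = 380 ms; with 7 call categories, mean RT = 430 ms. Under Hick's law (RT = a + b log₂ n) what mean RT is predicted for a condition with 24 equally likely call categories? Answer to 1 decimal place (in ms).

Fit slope and intercept:
  b = (430 − 380) / (log₂ 7 − log₂ 5) = 50 / (2.8074 − 2.3219) = 103.002 ms/bit
  a = 380 − 103.002 × 2.3219 = 140.836 ms
Then RT(24) = 140.836 + 103.002 × log₂ 24 = 140.836 + 103.002 × 4.5850 ≈ 613.097 ms.

613.1 ms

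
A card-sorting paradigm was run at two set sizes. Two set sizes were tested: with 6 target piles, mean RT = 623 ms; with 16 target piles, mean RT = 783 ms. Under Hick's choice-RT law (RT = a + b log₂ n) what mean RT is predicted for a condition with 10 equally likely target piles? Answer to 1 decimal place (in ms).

With log₂ n on the abscissa the relation is linear; from the two conditions:
  b = (783 − 623) / (log₂ 16 − log₂ 6) = 160 / (4 − 2.5850) = 113.071 ms/bit
  a = 623 − 113.071 × 2.5850 = 330.715 ms
Then RT(10) = 330.715 + 113.071 × log₂ 10 = 330.715 + 113.071 × 3.3219 ≈ 706.330 ms.

706.3 ms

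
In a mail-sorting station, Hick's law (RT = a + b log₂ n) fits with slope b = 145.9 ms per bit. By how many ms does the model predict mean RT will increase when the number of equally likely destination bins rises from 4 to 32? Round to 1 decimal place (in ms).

Only the slope matters, since a is common to both: ΔRT = b·log₂(n₂/n₁).
log₂(32) − log₂(4) = log₂(32/4) = log₂(8) = 3.
ΔRT = 145.9 × 3.0000 = 437.700 ms.

437.7 ms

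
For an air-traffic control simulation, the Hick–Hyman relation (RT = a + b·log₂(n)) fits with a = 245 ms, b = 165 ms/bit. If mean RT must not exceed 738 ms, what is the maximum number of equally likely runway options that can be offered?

7

Information budget: (738 − 245)/165 = 2.9879 bits, so n ≤ 2^2.9879 = 7.933 → at most 7.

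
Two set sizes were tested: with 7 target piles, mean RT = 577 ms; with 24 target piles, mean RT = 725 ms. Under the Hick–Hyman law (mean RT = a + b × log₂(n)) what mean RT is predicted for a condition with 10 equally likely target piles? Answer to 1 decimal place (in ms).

619.8 ms

RT is linear in log₂ n, so two points fix the line:
  b = (725 − 577) / (log₂ 24 − log₂ 7) = 148 / (4.5850 − 2.8074) = 83.258 ms/bit
  a = 577 − 83.258 × 2.8074 = 343.265 ms
Then RT(10) = 343.265 + 83.258 × log₂ 10 = 343.265 + 83.258 × 3.3219 ≈ 619.842 ms.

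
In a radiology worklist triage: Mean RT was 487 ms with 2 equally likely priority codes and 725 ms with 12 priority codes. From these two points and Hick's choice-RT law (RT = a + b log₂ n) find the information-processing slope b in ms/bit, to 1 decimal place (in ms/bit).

Slope: b = (725 − 487) / (log₂ 12 − log₂ 2) = 238/2.5850 = 92.071 ms/bit.

92.1 ms/bit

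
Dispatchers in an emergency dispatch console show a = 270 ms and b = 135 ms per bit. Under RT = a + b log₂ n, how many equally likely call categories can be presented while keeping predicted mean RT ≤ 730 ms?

Information budget: (730 − 270)/135 = 3.4074 bits, so n ≤ 2^3.4074 = 10.610 → at most 10.

10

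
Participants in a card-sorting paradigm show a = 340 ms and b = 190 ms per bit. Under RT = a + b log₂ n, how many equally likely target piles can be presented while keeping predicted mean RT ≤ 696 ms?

Information budget: (696 − 340)/190 = 1.8737 bits, so n ≤ 2^1.8737 = 3.665 → at most 3.

3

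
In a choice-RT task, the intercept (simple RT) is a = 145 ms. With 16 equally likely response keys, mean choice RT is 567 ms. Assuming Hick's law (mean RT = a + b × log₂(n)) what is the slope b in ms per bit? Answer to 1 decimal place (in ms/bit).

105.5 ms/bit

log₂(16) = 4 bits.
b = (RT − a)/log₂ n = (567 − 145) / 4 = 105.500 ms/bit.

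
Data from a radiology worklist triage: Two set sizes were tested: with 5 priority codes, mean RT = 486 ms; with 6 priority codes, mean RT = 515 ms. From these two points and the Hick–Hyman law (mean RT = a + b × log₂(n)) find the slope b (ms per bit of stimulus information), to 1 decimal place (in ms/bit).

110.3 ms/bit

Slope: b = (515 − 486) / (log₂ 6 − log₂ 5) = 29/0.2630 = 110.252 ms/bit.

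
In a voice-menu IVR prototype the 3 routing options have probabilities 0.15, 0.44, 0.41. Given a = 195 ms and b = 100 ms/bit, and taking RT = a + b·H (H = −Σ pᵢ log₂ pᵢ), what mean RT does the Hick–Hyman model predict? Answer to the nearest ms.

Entropy contributions −pᵢ log₂ pᵢ: 0.4105, 0.5211, 0.5274; sum H = 1.4591 bits.
RT = a + bH = 195 + 100·1.4591 = 340.91 ms.

341 ms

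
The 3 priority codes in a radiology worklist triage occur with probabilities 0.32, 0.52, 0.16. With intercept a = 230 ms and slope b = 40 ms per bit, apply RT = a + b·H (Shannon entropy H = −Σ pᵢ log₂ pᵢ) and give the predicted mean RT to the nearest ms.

288 ms

H = 0.32·log₂(1/0.32) + 0.52·log₂(1/0.52) + 0.16·log₂(1/0.16) = 1.4396 bits.
RT = 230 + 40 × 1.4396 = 287.59 ms.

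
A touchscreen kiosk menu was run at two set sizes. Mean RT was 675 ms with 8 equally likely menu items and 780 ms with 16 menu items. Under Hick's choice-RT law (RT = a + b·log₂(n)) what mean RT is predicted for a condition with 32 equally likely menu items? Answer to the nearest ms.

885 ms

With log₂ n on the abscissa the relation is linear; from the two conditions:
  b = (780 − 675) / (log₂ 16 − log₂ 8) = 105 / (4 − 3) = 105 ms/bit
  a = 675 − 105 × 3 = 360 ms
Then RT(32) = 360 + 105 × log₂ 32 = 360 + 105 × 5 ≈ 885.000 ms.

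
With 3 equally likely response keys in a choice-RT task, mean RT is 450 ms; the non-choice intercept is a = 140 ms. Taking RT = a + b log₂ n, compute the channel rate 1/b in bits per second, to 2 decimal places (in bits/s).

Choice component = 450 − 140 = 310 ms over log₂(3) = 1.5850 bits.
b = 310 / 1.5850 = 195.588 ms/bit, so 1/b = 5.113 bits/s.

5.11 bits/s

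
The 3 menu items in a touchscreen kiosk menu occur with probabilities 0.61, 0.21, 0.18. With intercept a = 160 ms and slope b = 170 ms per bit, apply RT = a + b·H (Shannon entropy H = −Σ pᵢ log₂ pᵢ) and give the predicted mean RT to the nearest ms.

Entropy contributions −pᵢ log₂ pᵢ: 0.4350, 0.4728, 0.4453; sum H = 1.3531 bits.
RT = a + bH = 160 + 170·1.3531 = 390.03 ms.

390 ms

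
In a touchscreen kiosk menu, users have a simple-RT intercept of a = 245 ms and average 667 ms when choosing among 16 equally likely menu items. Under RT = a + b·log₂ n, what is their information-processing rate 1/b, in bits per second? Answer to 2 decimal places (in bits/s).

Choice component = 667 − 245 = 422 ms over log₂(16) = 4 bits.
b = 422 / 4 = 105.500 ms/bit, so 1/b = 9.479 bits/s.

9.48 bits/s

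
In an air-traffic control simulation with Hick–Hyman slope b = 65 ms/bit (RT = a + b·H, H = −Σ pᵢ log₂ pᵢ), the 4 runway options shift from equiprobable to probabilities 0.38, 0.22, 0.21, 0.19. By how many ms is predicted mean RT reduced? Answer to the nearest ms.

4 ms

Equiprobable entropy H₀ = log₂ 4 = 2.0000 bits.
Skewed entropy H = −Σ pᵢ log₂ pᵢ = 1.9391 bits.
ΔRT = b·(H₀ − H) = 65 × 0.0609 = 3.96 ms.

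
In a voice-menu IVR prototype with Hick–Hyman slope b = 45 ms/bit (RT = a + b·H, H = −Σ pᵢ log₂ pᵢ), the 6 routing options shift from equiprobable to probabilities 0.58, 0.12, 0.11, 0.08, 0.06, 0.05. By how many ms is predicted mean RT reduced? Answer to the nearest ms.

Equiprobable entropy H₀ = log₂ 6 = 2.5850 bits.
Skewed entropy H = −Σ pᵢ log₂ pᵢ = 1.9243 bits.
ΔRT = b·(H₀ − H) = 45 × 0.6607 = 29.73 ms.

30 ms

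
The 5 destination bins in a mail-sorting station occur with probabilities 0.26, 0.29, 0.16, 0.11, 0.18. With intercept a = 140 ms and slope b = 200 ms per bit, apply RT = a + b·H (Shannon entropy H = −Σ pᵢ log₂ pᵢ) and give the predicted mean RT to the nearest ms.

H = 0.26·log₂(1/0.26) + 0.29·log₂(1/0.29) + 0.16·log₂(1/0.16) + 0.11·log₂(1/0.11) + 0.18·log₂(1/0.18) = 2.2418 bits.
RT = 140 + 200 × 2.2418 = 588.36 ms.

588 ms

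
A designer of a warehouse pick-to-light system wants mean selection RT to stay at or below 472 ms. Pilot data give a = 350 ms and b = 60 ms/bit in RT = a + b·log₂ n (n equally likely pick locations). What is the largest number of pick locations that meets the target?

4

Information budget: (472 − 350)/60 = 2.0333 bits, so n ≤ 2^2.0333 = 4.093 → at most 4.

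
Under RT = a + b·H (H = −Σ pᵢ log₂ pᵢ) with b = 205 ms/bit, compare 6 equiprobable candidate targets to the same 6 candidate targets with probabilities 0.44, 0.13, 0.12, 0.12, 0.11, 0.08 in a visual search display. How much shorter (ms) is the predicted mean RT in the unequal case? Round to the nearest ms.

Equiprobable entropy H₀ = log₂ 6 = 2.5850 bits.
Skewed entropy H = −Σ pᵢ log₂ pᵢ = 2.2797 bits.
ΔRT = b·(H₀ − H) = 205 × 0.3052 = 62.57 ms.

63 ms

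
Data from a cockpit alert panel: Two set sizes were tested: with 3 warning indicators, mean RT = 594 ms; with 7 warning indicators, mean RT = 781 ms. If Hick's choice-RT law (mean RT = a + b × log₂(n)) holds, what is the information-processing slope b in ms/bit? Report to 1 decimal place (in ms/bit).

153.0 ms/bit

b = (RT₂ − RT₁)/(log₂ n₂ − log₂ n₁) = (781 − 594)/(2.8074 − 1.5850) = 152.979 ms/bit.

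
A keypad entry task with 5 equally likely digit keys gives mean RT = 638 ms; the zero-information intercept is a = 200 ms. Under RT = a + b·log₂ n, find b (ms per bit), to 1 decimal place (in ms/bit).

5 alternatives carry log₂ 5 = 2.3219 bits; the choice cost is 638 − 200 = 438 ms, so b = 438/2.3219 = 188.636 ms/bit.

188.6 ms/bit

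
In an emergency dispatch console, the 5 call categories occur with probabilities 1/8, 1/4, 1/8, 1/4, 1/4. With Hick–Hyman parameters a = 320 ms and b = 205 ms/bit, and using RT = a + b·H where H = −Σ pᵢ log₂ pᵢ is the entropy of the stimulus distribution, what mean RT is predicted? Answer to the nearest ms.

H = −Σ pᵢ log₂ pᵢ = 0.125·3 + 0.25·2 + 0.125·3 + 0.25·2 + 0.25·2 = 2.250 bits.
RT = 320 + 205 × 2.250 = 781.25 ms.

781 ms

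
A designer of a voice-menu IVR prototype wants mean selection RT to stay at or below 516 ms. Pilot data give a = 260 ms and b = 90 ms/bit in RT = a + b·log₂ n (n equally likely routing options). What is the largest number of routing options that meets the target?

7

Set 260 + 90·log₂ n ≤ 516 → log₂ n ≤ (516 − 260)/90 = 2.8444.
So n ≤ 2^2.8444 = 7.182; the largest integer n is 7.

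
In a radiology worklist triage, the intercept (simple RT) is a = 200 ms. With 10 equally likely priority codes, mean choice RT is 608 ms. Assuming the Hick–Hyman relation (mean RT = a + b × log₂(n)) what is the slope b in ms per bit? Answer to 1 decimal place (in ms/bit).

10 alternatives carry log₂ 10 = 3.3219 bits; the choice cost is 608 − 200 = 408 ms, so b = 408/3.3219 = 122.820 ms/bit.

122.8 ms/bit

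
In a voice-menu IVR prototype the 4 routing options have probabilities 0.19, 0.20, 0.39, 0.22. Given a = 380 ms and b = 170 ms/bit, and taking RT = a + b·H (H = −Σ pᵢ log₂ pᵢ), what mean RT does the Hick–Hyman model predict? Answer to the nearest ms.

Entropy contributions −pᵢ log₂ pᵢ: 0.4552, 0.4644, 0.5298, 0.4806; sum H = 1.9300 bits.
RT = a + bH = 380 + 170·1.9300 = 708.10 ms.

708 ms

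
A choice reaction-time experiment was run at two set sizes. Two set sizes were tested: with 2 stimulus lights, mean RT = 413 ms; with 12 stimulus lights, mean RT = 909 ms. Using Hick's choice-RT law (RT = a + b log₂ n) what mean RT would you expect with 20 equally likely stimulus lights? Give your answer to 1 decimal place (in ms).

RT is linear in log₂ n, so two points fix the line:
  b = (909 − 413) / (log₂ 12 − log₂ 2) = 496 / (3.5850 − 1) = 191.879 ms/bit
  a = 413 − 191.879 × 1 = 221.121 ms
Then RT(20) = 221.121 + 191.879 × log₂ 20 = 221.121 + 191.879 × 4.3219 ≈ 1050.408 ms.

1050.4 ms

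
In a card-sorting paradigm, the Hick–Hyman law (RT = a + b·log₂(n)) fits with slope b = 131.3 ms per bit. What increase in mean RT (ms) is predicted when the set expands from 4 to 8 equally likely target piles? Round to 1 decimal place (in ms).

The intercept a cancels: ΔRT = b·(log₂ n₂ − log₂ n₁) = b·log₂(n₂/n₁).
log₂(8) − log₂(4) = log₂(8/4) = log₂(2) = 1.
ΔRT = 131.3 × 1.0000 = 131.300 ms.

131.3 ms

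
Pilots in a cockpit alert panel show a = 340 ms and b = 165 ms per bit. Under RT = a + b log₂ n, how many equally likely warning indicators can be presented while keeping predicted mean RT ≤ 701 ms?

4

Information budget: (701 − 340)/165 = 2.1879 bits, so n ≤ 2^2.1879 = 4.556 → at most 4.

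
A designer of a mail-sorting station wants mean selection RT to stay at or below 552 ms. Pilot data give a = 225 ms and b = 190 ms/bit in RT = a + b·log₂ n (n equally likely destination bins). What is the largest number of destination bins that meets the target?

3

190·log₂ n ≤ 552 − 225 = 327, giving log₂ n ≤ 1.7211 and n ≤ 3.297. The largest whole number is 3.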